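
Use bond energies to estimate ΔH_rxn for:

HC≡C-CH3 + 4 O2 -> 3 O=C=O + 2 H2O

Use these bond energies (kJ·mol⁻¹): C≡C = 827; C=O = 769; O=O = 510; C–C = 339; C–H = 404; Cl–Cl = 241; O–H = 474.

Bonds broken (reactants):
  C≡C: 1 × 827 = 827
  C–C: 1 × 339 = 339
  C–H: 4 × 404 = 1616
  O=O: 4 × 510 = 2040
  Σ(broken) = 4822 kJ
Bonds formed (products):
  C=O: 6 × 769 = 4614
  O–H: 4 × 474 = 1896
  Σ(formed) = 6510 kJ
ΔH = Σ(broken) − Σ(formed) = 4822 − 6510 = −1688 kJ

ΔH ≈ −1688 kJ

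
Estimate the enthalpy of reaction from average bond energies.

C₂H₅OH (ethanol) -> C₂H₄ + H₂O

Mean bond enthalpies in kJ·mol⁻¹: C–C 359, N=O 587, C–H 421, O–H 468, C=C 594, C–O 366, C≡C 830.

ΔH ≈ +84 kJ

Bonds broken (reactants):
  C–C: 1 × 359 = 359
  C–H: 5 × 421 = 2105
  C–O: 1 × 366 = 366
  O–H: 1 × 468 = 468
  Σ(broken) = 3298 kJ
Bonds formed (products):
  C–H: 4 × 421 = 1684
  C=C: 1 × 594 = 594
  O–H: 2 × 468 = 936
  Σ(formed) = 3214 kJ
ΔH = Σ(broken) − Σ(formed) = 3298 − 3214 = +84 kJ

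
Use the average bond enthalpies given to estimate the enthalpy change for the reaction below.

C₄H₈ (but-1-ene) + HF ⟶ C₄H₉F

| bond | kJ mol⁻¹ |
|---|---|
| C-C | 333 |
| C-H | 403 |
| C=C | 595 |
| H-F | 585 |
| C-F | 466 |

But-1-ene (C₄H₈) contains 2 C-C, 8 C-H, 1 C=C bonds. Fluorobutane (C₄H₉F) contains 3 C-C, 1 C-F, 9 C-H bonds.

Bonds broken (reactants):
  C-C: 2 × 333 = 666
  C-H: 8 × 403 = 3224
  C=C: 1 × 595 = 595
  H-F: 1 × 585 = 585
  Σ(broken) = 5070 kJ
Bonds formed (products):
  C-C: 3 × 333 = 999
  C-F: 1 × 466 = 466
  C-H: 9 × 403 = 3627
  Σ(formed) = 5092 kJ
ΔH = Σ(broken) − Σ(formed) = 5070 − 5092 = −22 kJ

ΔH ≈ −22 kJ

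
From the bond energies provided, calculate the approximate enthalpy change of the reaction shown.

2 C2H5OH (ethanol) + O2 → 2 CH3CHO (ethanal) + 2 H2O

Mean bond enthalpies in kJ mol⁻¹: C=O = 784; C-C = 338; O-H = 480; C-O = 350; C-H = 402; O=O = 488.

Bonds broken (reactants):
  C-C: 2 × 338 = 676
  C-H: 10 × 402 = 4020
  C-O: 2 × 350 = 700
  O-H: 2 × 480 = 960
  O=O: 1 × 488 = 488
  Σ(broken) = 6844 kJ
Bonds formed (products):
  C-C: 2 × 338 = 676
  C-H: 8 × 402 = 3216
  C=O: 2 × 784 = 1568
  O-H: 4 × 480 = 1920
  Σ(formed) = 7380 kJ
ΔH = Σ(broken) − Σ(formed) = 6844 − 7380 = −536 kJ

ΔH ≈ −536 kJ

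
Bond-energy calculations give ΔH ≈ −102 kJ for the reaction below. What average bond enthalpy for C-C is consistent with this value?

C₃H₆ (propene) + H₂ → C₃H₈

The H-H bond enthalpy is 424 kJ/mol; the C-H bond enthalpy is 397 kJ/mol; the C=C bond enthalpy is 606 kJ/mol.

D(C-C) ≈ 338 kJ/mol

Let D be the C-C bond energy.
Σ(broken) = 1×D + 6×397 + 1×606 + 1×424 = 3412 + D
Σ(formed) = 2×D + 8×397 = 3176 + 2D
ΔH = Σ(broken) − Σ(formed) = (3412 + D) − (3176 + 2D) = +236 − D
Setting this equal to −102 kJ gives D = 338 kJ/mol.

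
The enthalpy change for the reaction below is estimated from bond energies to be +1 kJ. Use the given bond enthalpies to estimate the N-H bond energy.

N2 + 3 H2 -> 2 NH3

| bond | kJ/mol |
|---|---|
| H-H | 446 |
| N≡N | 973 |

D(N-H) ≈ 385 kJ/mol

Let D be the N-H bond energy.
Σ(broken) = 3×446 + 1×973 = 2311
Σ(formed) = 6×D = 6D
ΔH = Σ(broken) − Σ(formed) = (2311) − (6D) = +2311 − 6D
Setting this equal to +1 kJ gives 6D = 2310, so D = 385 kJ/mol.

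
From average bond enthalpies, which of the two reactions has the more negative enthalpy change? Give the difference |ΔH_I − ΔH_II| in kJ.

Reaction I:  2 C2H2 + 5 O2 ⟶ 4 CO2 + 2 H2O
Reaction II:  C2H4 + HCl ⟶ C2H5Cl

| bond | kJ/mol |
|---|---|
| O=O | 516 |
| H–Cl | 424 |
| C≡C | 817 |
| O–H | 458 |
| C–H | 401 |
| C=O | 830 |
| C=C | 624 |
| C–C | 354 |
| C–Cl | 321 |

Reaction I:
  Bonds broken (reactants):
    C≡C: 2 × 817 = 1634
    C–H: 4 × 401 = 1604
    O=O: 5 × 516 = 2580
    Σ(broken) = 5818 kJ
  Bonds formed (products):
    C=O: 8 × 830 = 6640
    O–H: 4 × 458 = 1832
    Σ(formed) = 8472 kJ
  ΔH_I = 5818 − 8472 = −2654 kJ
Reaction II:
  Bonds broken (reactants):
    C–H: 4 × 401 = 1604
    C=C: 1 × 624 = 624
    H–Cl: 1 × 424 = 424
    Σ(broken) = 2652 kJ
  Bonds formed (products):
    C–C: 1 × 354 = 354
    C–Cl: 1 × 321 = 321
    C–H: 5 × 401 = 2005
    Σ(formed) = 2680 kJ
  ΔH_II = 2652 − 2680 = −28 kJ
ΔH_I − ΔH_II = −2626 kJ, so reaction I has the more negative ΔH; |ΔH_I − ΔH_II| = 2626 kJ.

Reaction I, by 2626 kJ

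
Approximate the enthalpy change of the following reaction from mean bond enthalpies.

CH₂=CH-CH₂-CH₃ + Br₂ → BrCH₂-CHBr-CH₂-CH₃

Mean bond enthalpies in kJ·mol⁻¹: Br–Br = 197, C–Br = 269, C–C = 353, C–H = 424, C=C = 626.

ΔH ≈ −68 kJ

Bonds broken (reactants):
  Br–Br: 1 × 197 = 197
  C–C: 2 × 353 = 706
  C–H: 8 × 424 = 3392
  C=C: 1 × 626 = 626
  Σ(broken) = 4921 kJ
Bonds formed (products):
  C–Br: 2 × 269 = 538
  C–C: 3 × 353 = 1059
  C–H: 8 × 424 = 3392
  Σ(formed) = 4989 kJ
ΔH = Σ(broken) − Σ(formed) = 4921 − 4989 = −68 kJ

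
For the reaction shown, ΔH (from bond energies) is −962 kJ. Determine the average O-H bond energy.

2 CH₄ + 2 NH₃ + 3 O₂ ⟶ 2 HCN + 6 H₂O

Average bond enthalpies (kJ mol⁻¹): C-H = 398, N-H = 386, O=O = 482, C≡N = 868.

D(O-H) ≈ 448 kJ/mol

Let D be the O-H bond energy.
Σ(broken) = 8×398 + 6×386 + 3×482 = 6946
Σ(formed) = 2×868 + 2×398 + 12×D = 2532 + 12D
ΔH = Σ(broken) − Σ(formed) = (6946) − (2532 + 12D) = +4414 − 12D
Setting this equal to −962 kJ gives 12D = 5376, so D = 448 kJ/mol.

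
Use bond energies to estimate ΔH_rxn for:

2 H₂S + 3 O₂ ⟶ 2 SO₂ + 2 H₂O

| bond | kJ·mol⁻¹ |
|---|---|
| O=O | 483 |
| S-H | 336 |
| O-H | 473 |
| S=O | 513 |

ΔH ≈ −1151 kJ

Bonds broken (reactants):
  O=O: 3 × 483 = 1449
  S-H: 4 × 336 = 1344
  Σ(broken) = 2793 kJ
Bonds formed (products):
  O-H: 4 × 473 = 1892
  S=O: 4 × 513 = 2052
  Σ(formed) = 3944 kJ
ΔH = Σ(broken) − Σ(formed) = 2793 − 3944 = −1151 kJ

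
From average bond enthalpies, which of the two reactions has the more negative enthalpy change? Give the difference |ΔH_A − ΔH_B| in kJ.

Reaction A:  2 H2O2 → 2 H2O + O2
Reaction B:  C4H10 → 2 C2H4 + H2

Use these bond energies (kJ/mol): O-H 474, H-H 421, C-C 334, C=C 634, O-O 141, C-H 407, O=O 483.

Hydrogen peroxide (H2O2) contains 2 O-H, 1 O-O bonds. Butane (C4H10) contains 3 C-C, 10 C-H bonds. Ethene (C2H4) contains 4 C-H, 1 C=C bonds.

Reaction A, by 328 kJ

Reaction A:
  Bonds broken (reactants):
    O-H: 4 × 474 = 1896
    O-O: 2 × 141 = 282
    Σ(broken) = 2178 kJ
  Bonds formed (products):
    O-H: 4 × 474 = 1896
    O=O: 1 × 483 = 483
    Σ(formed) = 2379 kJ
  ΔH_A = 2178 − 2379 = −201 kJ
Reaction B:
  Bonds broken (reactants):
    C-C: 3 × 334 = 1002
    C-H: 10 × 407 = 4070
    Σ(broken) = 5072 kJ
  Bonds formed (products):
    C-H: 8 × 407 = 3256
    C=C: 2 × 634 = 1268
    H-H: 1 × 421 = 421
    Σ(formed) = 4945 kJ
  ΔH_B = 5072 − 4945 = +127 kJ
ΔH_A − ΔH_B = −328 kJ, so reaction A has the more negative ΔH; |ΔH_A − ΔH_B| = 328 kJ.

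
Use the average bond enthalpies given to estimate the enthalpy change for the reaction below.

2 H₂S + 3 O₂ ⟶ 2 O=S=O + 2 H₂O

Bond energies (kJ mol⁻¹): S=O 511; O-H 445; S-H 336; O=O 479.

Bonds broken (reactants):
  O=O: 3 × 479 = 1437
  S-H: 4 × 336 = 1344
  Σ(broken) = 2781 kJ
Bonds formed (products):
  O-H: 4 × 445 = 1780
  S=O: 4 × 511 = 2044
  Σ(formed) = 3824 kJ
ΔH = Σ(broken) − Σ(formed) = 2781 − 3824 = −1043 kJ

ΔH ≈ −1043 kJ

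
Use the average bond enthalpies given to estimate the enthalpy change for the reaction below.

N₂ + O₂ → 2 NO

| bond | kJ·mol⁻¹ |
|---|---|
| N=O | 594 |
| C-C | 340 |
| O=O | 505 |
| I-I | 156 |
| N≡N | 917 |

Bonds broken (reactants):
  N≡N: 1 × 917 = 917
  O=O: 1 × 505 = 505
  Σ(broken) = 1422 kJ
Bonds formed (products):
  N=O: 2 × 594 = 1188
  Σ(formed) = 1188 kJ
ΔH = Σ(broken) − Σ(formed) = 1422 − 1188 = +234 kJ

ΔH ≈ +234 kJ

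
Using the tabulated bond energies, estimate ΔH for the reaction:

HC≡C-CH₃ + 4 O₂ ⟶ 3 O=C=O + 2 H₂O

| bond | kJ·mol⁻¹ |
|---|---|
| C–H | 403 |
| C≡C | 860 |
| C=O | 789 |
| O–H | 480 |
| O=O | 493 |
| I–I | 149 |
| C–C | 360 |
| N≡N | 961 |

Bonds broken (reactants):
  C≡C: 1 × 860 = 860
  C–C: 1 × 360 = 360
  C–H: 4 × 403 = 1612
  O=O: 4 × 493 = 1972
  Σ(broken) = 4804 kJ
Bonds formed (products):
  C=O: 6 × 789 = 4734
  O–H: 4 × 480 = 1920
  Σ(formed) = 6654 kJ
ΔH = Σ(broken) − Σ(formed) = 4804 − 6654 = −1850 kJ

ΔH ≈ −1850 kJ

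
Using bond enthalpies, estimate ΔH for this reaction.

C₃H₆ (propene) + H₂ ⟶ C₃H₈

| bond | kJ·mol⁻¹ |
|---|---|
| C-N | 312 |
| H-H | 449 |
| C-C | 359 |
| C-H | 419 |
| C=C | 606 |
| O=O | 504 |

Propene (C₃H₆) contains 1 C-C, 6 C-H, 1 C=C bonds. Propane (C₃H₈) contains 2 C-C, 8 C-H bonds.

Bonds broken (reactants):
  C-C: 1 × 359 = 359
  C-H: 6 × 419 = 2514
  C=C: 1 × 606 = 606
  H-H: 1 × 449 = 449
  Σ(broken) = 3928 kJ
Bonds formed (products):
  C-C: 2 × 359 = 718
  C-H: 8 × 419 = 3352
  Σ(formed) = 4070 kJ
ΔH = Σ(broken) − Σ(formed) = 3928 − 4070 = −142 kJ

ΔH ≈ −142 kJ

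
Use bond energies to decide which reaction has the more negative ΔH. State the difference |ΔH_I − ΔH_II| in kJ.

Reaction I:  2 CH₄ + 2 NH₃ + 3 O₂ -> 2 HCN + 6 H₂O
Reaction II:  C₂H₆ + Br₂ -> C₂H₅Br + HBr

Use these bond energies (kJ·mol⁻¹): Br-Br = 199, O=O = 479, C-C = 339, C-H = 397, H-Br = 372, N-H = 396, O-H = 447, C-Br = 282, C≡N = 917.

Reaction I, by 945 kJ

Reaction I:
  Bonds broken (reactants):
    C-H: 8 × 397 = 3176
    N-H: 6 × 396 = 2376
    O=O: 3 × 479 = 1437
    Σ(broken) = 6989 kJ
  Bonds formed (products):
    C≡N: 2 × 917 = 1834
    C-H: 2 × 397 = 794
    O-H: 12 × 447 = 5364
    Σ(formed) = 7992 kJ
  ΔH_I = 6989 − 7992 = −1003 kJ
Reaction II:
  Bonds broken (reactants):
    Br-Br: 1 × 199 = 199
    C-C: 1 × 339 = 339
    C-H: 6 × 397 = 2382
    Σ(broken) = 2920 kJ
  Bonds formed (products):
    C-Br: 1 × 282 = 282
    C-C: 1 × 339 = 339
    C-H: 5 × 397 = 1985
    H-Br: 1 × 372 = 372
    Σ(formed) = 2978 kJ
  ΔH_II = 2920 − 2978 = −58 kJ
ΔH_I − ΔH_II = −945 kJ, so reaction I has the more negative ΔH; |ΔH_I − ΔH_II| = 945 kJ.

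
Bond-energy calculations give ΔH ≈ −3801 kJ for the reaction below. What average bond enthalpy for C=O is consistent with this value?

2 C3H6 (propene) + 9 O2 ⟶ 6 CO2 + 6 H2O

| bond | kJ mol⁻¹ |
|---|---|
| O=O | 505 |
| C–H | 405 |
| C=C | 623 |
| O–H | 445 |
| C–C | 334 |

Let D be the C=O bond energy.
Σ(broken) = 2×334 + 12×405 + 2×623 + 9×505 = 11319
Σ(formed) = 12×D + 12×445 = 5340 + 12D
ΔH = Σ(broken) − Σ(formed) = (11319) − (5340 + 12D) = +5979 − 12D
Setting this equal to −3801 kJ gives 12D = 9780, so D = 815 kJ/mol.

D(C=O) ≈ 815 kJ/mol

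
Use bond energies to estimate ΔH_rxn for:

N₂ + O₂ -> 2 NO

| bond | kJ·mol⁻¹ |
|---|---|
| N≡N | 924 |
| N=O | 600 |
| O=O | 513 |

Bonds broken (reactants):
  N≡N: 1 × 924 = 924
  O=O: 1 × 513 = 513
  Σ(broken) = 1437 kJ
Bonds formed (products):
  N=O: 2 × 600 = 1200
  Σ(formed) = 1200 kJ
ΔH = Σ(broken) − Σ(formed) = 1437 − 1200 = +237 kJ

ΔH ≈ +237 kJ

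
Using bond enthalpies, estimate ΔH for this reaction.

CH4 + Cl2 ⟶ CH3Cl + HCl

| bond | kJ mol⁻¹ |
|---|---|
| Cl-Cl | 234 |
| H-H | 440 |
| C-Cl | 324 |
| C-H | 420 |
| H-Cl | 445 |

Bonds broken (reactants):
  C-H: 4 × 420 = 1680
  Cl-Cl: 1 × 234 = 234
  Σ(broken) = 1914 kJ
Bonds formed (products):
  C-Cl: 1 × 324 = 324
  C-H: 3 × 420 = 1260
  H-Cl: 1 × 445 = 445
  Σ(formed) = 2029 kJ
ΔH = Σ(broken) − Σ(formed) = 1914 − 2029 = −115 kJ

ΔH ≈ −115 kJ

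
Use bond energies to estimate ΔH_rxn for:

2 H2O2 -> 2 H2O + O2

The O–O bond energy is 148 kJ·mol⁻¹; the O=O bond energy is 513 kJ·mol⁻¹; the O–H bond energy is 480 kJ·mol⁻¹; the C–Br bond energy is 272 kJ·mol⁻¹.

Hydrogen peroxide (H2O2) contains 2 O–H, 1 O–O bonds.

Bonds broken (reactants):
  O–H: 4 × 480 = 1920
  O–O: 2 × 148 = 296
  Σ(broken) = 2216 kJ
Bonds formed (products):
  O–H: 4 × 480 = 1920
  O=O: 1 × 513 = 513
  Σ(formed) = 2433 kJ
ΔH = Σ(broken) − Σ(formed) = 2216 − 2433 = −217 kJ

ΔH ≈ −217 kJ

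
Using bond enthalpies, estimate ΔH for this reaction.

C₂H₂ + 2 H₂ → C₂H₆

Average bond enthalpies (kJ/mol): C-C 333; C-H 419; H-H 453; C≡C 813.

Bonds broken (reactants):
  C≡C: 1 × 813 = 813
  C-H: 2 × 419 = 838
  H-H: 2 × 453 = 906
  Σ(broken) = 2557 kJ
Bonds formed (products):
  C-C: 1 × 333 = 333
  C-H: 6 × 419 = 2514
  Σ(formed) = 2847 kJ
ΔH = Σ(broken) − Σ(formed) = 2557 − 2847 = −290 kJ

ΔH ≈ −290 kJ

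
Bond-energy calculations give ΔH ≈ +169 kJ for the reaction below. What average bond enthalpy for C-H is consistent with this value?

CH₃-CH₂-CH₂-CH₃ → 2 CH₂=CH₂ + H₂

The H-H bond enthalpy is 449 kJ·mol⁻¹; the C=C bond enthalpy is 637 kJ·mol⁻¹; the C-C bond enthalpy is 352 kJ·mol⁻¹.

D(C-H) ≈ 418 kJ/mol

Let D be the C-H bond energy.
Σ(broken) = 3×352 + 10×D = 1056 + 10D
Σ(formed) = 8×D + 2×637 + 1×449 = 1723 + 8D
ΔH = Σ(broken) − Σ(formed) = (1056 + 10D) − (1723 + 8D) = −667 + 2D
Setting this equal to +169 kJ gives 2D = 836, so D = 418 kJ/mol.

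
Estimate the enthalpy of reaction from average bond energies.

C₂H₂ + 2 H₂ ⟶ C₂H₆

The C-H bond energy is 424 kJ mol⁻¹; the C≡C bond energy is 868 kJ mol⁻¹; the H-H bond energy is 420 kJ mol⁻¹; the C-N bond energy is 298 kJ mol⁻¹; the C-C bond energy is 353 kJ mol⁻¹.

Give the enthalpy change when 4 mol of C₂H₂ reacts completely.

ΔH = −1364 kJ

Bonds broken (reactants):
  C≡C: 1 × 868 = 868
  C-H: 2 × 424 = 848
  H-H: 2 × 420 = 840
  Σ(broken) = 2556 kJ
Bonds formed (products):
  C-C: 1 × 353 = 353
  C-H: 6 × 424 = 2544
  Σ(formed) = 2897 kJ
ΔH = Σ(broken) − Σ(formed) = 2556 − 2897 = −341 kJ
For 4× the reaction as written: 4 × (−341) = −1364 kJ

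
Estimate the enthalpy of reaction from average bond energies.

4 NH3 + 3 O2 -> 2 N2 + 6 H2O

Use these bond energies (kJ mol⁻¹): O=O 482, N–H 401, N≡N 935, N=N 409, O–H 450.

Bonds broken (reactants):
  N–H: 12 × 401 = 4812
  O=O: 3 × 482 = 1446
  Σ(broken) = 6258 kJ
Bonds formed (products):
  N≡N: 2 × 935 = 1870
  O–H: 12 × 450 = 5400
  Σ(formed) = 7270 kJ
ΔH = Σ(broken) − Σ(formed) = 6258 − 7270 = −1012 kJ

ΔH ≈ −1012 kJ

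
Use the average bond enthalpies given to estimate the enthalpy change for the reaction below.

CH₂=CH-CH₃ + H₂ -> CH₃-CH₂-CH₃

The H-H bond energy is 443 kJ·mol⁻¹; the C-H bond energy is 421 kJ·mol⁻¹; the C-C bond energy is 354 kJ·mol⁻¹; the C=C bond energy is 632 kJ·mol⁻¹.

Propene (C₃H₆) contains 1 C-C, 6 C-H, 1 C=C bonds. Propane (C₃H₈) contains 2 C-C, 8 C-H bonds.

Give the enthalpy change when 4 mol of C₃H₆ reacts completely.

ΔH = −484 kJ

Bonds broken (reactants):
  C-C: 1 × 354 = 354
  C-H: 6 × 421 = 2526
  C=C: 1 × 632 = 632
  H-H: 1 × 443 = 443
  Σ(broken) = 3955 kJ
Bonds formed (products):
  C-C: 2 × 354 = 708
  C-H: 8 × 421 = 3368
  Σ(formed) = 4076 kJ
ΔH = Σ(broken) − Σ(formed) = 3955 − 4076 = −121 kJ
For 4× the reaction as written: 4 × (−121) = −484 kJ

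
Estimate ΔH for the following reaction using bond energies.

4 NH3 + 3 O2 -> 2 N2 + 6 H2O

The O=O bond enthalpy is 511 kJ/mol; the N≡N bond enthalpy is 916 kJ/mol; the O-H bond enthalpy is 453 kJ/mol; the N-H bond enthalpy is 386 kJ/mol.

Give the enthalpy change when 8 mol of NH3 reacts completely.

ΔH = −2206 kJ

Bonds broken (reactants):
  N-H: 12 × 386 = 4632
  O=O: 3 × 511 = 1533
  Σ(broken) = 6165 kJ
Bonds formed (products):
  N≡N: 2 × 916 = 1832
  O-H: 12 × 453 = 5436
  Σ(formed) = 7268 kJ
ΔH = Σ(broken) − Σ(formed) = 6165 − 7268 = −1103 kJ
For 2× the reaction as written: 2 × (−1103) = −2206 kJ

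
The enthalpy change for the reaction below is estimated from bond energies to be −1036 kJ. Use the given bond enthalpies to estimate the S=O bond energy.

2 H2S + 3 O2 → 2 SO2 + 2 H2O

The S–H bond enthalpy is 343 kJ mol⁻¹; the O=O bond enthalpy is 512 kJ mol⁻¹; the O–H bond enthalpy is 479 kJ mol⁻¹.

D(S=O) ≈ 507 kJ/mol

Let D be the S=O bond energy.
Σ(broken) = 3×512 + 4×343 = 2908
Σ(formed) = 4×479 + 4×D = 1916 + 4D
ΔH = Σ(broken) − Σ(formed) = (2908) − (1916 + 4D) = +992 − 4D
Setting this equal to −1036 kJ gives 4D = 2028, so D = 507 kJ/mol.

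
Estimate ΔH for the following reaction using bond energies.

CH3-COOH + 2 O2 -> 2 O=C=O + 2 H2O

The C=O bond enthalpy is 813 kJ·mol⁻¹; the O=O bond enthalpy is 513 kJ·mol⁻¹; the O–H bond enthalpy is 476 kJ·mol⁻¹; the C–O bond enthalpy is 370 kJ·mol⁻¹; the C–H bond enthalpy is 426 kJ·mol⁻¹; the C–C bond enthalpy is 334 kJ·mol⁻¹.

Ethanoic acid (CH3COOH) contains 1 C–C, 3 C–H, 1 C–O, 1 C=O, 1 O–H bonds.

Bonds broken (reactants):
  C–C: 1 × 334 = 334
  C–H: 3 × 426 = 1278
  C–O: 1 × 370 = 370
  C=O: 1 × 813 = 813
  O–H: 1 × 476 = 476
  O=O: 2 × 513 = 1026
  Σ(broken) = 4297 kJ
Bonds formed (products):
  C=O: 4 × 813 = 3252
  O–H: 4 × 476 = 1904
  Σ(formed) = 5156 kJ
ΔH = Σ(broken) − Σ(formed) = 4297 − 5156 = −859 kJ

ΔH ≈ −859 kJ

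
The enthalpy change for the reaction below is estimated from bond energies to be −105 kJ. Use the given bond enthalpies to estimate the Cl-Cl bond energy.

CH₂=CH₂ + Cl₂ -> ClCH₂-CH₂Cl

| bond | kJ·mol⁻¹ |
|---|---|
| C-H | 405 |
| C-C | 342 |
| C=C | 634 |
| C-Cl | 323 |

D(Cl-Cl) ≈ 249 kJ/mol

Let D be the Cl-Cl bond energy.
Σ(broken) = 4×405 + 1×634 + 1×D = 2254 + D
Σ(formed) = 1×342 + 2×323 + 4×405 = 2608
ΔH = Σ(broken) − Σ(formed) = (2254 + D) − (2608) = −354 + D
Setting this equal to −105 kJ gives D = 249 kJ/mol.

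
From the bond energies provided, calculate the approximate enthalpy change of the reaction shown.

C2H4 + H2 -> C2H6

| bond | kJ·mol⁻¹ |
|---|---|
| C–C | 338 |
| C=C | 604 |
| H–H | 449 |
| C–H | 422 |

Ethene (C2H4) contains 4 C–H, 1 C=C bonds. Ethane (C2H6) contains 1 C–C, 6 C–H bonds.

Bonds broken (reactants):
  C–H: 4 × 422 = 1688
  C=C: 1 × 604 = 604
  H–H: 1 × 449 = 449
  Σ(broken) = 2741 kJ
Bonds formed (products):
  C–C: 1 × 338 = 338
  C–H: 6 × 422 = 2532
  Σ(formed) = 2870 kJ
ΔH = Σ(broken) − Σ(formed) = 2741 − 2870 = −129 kJ

ΔH ≈ −129 kJ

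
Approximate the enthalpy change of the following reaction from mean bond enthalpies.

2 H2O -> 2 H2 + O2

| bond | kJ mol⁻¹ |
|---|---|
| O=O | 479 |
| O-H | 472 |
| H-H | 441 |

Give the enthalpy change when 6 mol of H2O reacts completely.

ΔH = +1581 kJ

Bonds broken (reactants):
  O-H: 4 × 472 = 1888
  Σ(broken) = 1888 kJ
Bonds formed (products):
  H-H: 2 × 441 = 882
  O=O: 1 × 479 = 479
  Σ(formed) = 1361 kJ
ΔH = Σ(broken) − Σ(formed) = 1888 − 1361 = +527 kJ
For 3× the reaction as written: 3 × (+527) = +1581 kJ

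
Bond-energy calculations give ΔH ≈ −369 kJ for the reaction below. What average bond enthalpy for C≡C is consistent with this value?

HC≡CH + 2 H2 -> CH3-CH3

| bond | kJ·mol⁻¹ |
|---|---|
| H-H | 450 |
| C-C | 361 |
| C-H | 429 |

D(C≡C) ≈ 808 kJ/mol

Let D be the C≡C bond energy.
Σ(broken) = 1×D + 2×429 + 2×450 = 1758 + D
Σ(formed) = 1×361 + 6×429 = 2935
ΔH = Σ(broken) − Σ(formed) = (1758 + D) − (2935) = −1177 + D
Setting this equal to −369 kJ gives D = 808 kJ/mol.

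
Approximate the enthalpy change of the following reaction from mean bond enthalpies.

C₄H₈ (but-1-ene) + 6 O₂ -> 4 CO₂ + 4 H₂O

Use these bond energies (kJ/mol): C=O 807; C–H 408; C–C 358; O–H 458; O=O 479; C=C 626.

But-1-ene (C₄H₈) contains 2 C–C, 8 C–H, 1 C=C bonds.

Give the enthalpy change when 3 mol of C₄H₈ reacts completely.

ΔH = −7920 kJ

Bonds broken (reactants):
  C–C: 2 × 358 = 716
  C–H: 8 × 408 = 3264
  C=C: 1 × 626 = 626
  O=O: 6 × 479 = 2874
  Σ(broken) = 7480 kJ
Bonds formed (products):
  C=O: 8 × 807 = 6456
  O–H: 8 × 458 = 3664
  Σ(formed) = 10120 kJ
ΔH = Σ(broken) − Σ(formed) = 7480 − 10120 = −2640 kJ
For 3× the reaction as written: 3 × (−2640) = −7920 kJ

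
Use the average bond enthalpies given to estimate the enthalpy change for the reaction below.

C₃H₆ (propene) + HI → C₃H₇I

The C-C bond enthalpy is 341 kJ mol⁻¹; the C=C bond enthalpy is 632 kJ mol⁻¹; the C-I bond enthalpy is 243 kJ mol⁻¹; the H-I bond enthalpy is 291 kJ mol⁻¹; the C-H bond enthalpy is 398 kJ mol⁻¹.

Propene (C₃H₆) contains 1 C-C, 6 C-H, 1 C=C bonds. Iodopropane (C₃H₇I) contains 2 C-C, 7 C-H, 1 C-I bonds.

ΔH ≈ −59 kJ

Bonds broken (reactants):
  C-C: 1 × 341 = 341
  C-H: 6 × 398 = 2388
  C=C: 1 × 632 = 632
  H-I: 1 × 291 = 291
  Σ(broken) = 3652 kJ
Bonds formed (products):
  C-C: 2 × 341 = 682
  C-H: 7 × 398 = 2786
  C-I: 1 × 243 = 243
  Σ(formed) = 3711 kJ
ΔH = Σ(broken) − Σ(formed) = 3652 − 3711 = −59 kJ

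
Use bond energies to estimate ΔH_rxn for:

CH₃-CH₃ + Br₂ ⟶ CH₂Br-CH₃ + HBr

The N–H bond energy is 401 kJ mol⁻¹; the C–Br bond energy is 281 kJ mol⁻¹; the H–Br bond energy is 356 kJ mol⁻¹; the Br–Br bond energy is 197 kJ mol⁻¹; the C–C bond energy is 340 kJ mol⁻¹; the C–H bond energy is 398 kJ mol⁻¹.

Bonds broken (reactants):
  Br–Br: 1 × 197 = 197
  C–C: 1 × 340 = 340
  C–H: 6 × 398 = 2388
  Σ(broken) = 2925 kJ
Bonds formed (products):
  C–Br: 1 × 281 = 281
  C–C: 1 × 340 = 340
  C–H: 5 × 398 = 1990
  H–Br: 1 × 356 = 356
  Σ(formed) = 2967 kJ
ΔH = Σ(broken) − Σ(formed) = 2925 − 2967 = −42 kJ

ΔH ≈ −42 kJ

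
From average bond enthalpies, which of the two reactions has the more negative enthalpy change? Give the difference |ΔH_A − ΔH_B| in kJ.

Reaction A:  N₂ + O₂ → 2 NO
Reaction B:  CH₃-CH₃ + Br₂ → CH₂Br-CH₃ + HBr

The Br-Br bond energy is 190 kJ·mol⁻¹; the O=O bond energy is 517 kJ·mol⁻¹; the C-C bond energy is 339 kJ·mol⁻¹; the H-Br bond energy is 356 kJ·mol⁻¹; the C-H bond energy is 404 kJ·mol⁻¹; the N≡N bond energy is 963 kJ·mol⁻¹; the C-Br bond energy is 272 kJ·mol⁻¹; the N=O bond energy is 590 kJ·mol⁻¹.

Reaction B, by 334 kJ

Reaction A:
  Bonds broken (reactants):
    N≡N: 1 × 963 = 963
    O=O: 1 × 517 = 517
    Σ(broken) = 1480 kJ
  Bonds formed (products):
    N=O: 2 × 590 = 1180
    Σ(formed) = 1180 kJ
  ΔH_A = 1480 − 1180 = +300 kJ
Reaction B:
  Bonds broken (reactants):
    Br-Br: 1 × 190 = 190
    C-C: 1 × 339 = 339
    C-H: 6 × 404 = 2424
    Σ(broken) = 2953 kJ
  Bonds formed (products):
    C-Br: 1 × 272 = 272
    C-C: 1 × 339 = 339
    C-H: 5 × 404 = 2020
    H-Br: 1 × 356 = 356
    Σ(formed) = 2987 kJ
  ΔH_B = 2953 − 2987 = −34 kJ
ΔH_A − ΔH_B = +334 kJ, so reaction B has the more negative ΔH; |ΔH_A − ΔH_B| = 334 kJ.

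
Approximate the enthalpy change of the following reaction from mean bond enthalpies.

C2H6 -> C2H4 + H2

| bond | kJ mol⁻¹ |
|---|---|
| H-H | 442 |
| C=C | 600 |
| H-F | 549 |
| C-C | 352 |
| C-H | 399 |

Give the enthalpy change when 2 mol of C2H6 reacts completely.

Bonds broken (reactants):
  C-C: 1 × 352 = 352
  C-H: 6 × 399 = 2394
  Σ(broken) = 2746 kJ
Bonds formed (products):
  C-H: 4 × 399 = 1596
  C=C: 1 × 600 = 600
  H-H: 1 × 442 = 442
  Σ(formed) = 2638 kJ
ΔH = Σ(broken) − Σ(formed) = 2746 − 2638 = +108 kJ
For 2× the reaction as written: 2 × (+108) = +216 kJ

ΔH = +216 kJ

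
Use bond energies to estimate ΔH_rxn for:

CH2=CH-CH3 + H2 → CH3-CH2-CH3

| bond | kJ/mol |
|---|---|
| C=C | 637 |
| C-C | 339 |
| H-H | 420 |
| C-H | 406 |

ΔH ≈ −94 kJ

Bonds broken (reactants):
  C-C: 1 × 339 = 339
  C-H: 6 × 406 = 2436
  C=C: 1 × 637 = 637
  H-H: 1 × 420 = 420
  Σ(broken) = 3832 kJ
Bonds formed (products):
  C-C: 2 × 339 = 678
  C-H: 8 × 406 = 3248
  Σ(formed) = 3926 kJ
ΔH = Σ(broken) − Σ(formed) = 3832 − 3926 = −94 kJ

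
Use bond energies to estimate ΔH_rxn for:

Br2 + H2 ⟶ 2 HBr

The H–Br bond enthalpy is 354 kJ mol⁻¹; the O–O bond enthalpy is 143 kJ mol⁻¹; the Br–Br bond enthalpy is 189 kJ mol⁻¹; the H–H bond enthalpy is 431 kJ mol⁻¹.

ΔH ≈ −88 kJ

Bonds broken (reactants):
  Br–Br: 1 × 189 = 189
  H–H: 1 × 431 = 431
  Σ(broken) = 620 kJ
Bonds formed (products):
  H–Br: 2 × 354 = 708
  Σ(formed) = 708 kJ
ΔH = Σ(broken) − Σ(formed) = 620 − 708 = −88 kJ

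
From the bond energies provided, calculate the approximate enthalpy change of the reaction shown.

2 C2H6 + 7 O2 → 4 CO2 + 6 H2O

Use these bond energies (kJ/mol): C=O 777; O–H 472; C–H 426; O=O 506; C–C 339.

ΔH ≈ −2548 kJ

Bonds broken (reactants):
  C–C: 2 × 339 = 678
  C–H: 12 × 426 = 5112
  O=O: 7 × 506 = 3542
  Σ(broken) = 9332 kJ
Bonds formed (products):
  C=O: 8 × 777 = 6216
  O–H: 12 × 472 = 5664
  Σ(formed) = 11880 kJ
ΔH = Σ(broken) − Σ(formed) = 9332 − 11880 = −2548 kJ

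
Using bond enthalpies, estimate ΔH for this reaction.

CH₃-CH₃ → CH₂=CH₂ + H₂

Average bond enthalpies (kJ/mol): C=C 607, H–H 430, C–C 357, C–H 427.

Bonds broken (reactants):
  C–C: 1 × 357 = 357
  C–H: 6 × 427 = 2562
  Σ(broken) = 2919 kJ
Bonds formed (products):
  C–H: 4 × 427 = 1708
  C=C: 1 × 607 = 607
  H–H: 1 × 430 = 430
  Σ(formed) = 2745 kJ
ΔH = Σ(broken) − Σ(formed) = 2919 − 2745 = +174 kJ

ΔH ≈ +174 kJ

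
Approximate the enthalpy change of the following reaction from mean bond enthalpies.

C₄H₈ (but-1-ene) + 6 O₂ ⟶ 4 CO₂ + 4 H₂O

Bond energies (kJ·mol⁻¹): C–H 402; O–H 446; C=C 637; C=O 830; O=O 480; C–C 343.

ΔH ≈ −2789 kJ

Bonds broken (reactants):
  C–C: 2 × 343 = 686
  C–H: 8 × 402 = 3216
  C=C: 1 × 637 = 637
  O=O: 6 × 480 = 2880
  Σ(broken) = 7419 kJ
Bonds formed (products):
  C=O: 8 × 830 = 6640
  O–H: 8 × 446 = 3568
  Σ(formed) = 10208 kJ
ΔH = Σ(broken) − Σ(formed) = 7419 − 10208 = −2789 kJ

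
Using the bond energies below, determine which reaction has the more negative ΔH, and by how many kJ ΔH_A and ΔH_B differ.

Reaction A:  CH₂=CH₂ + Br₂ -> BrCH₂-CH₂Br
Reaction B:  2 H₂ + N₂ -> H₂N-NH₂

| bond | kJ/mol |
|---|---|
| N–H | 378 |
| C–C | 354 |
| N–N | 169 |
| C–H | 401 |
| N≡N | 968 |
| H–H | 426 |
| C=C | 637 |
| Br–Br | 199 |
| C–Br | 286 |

Reaction A:
  Bonds broken (reactants):
    Br–Br: 1 × 199 = 199
    C–H: 4 × 401 = 1604
    C=C: 1 × 637 = 637
    Σ(broken) = 2440 kJ
  Bonds formed (products):
    C–Br: 2 × 286 = 572
    C–C: 1 × 354 = 354
    C–H: 4 × 401 = 1604
    Σ(formed) = 2530 kJ
  ΔH_A = 2440 − 2530 = −90 kJ
Reaction B:
  Bonds broken (reactants):
    H–H: 2 × 426 = 852
    N≡N: 1 × 968 = 968
    Σ(broken) = 1820 kJ
  Bonds formed (products):
    N–H: 4 × 378 = 1512
    N–N: 1 × 169 = 169
    Σ(formed) = 1681 kJ
  ΔH_B = 1820 − 1681 = +139 kJ
ΔH_A − ΔH_B = −229 kJ, so reaction A has the more negative ΔH; |ΔH_A − ΔH_B| = 229 kJ.

Reaction A, by 229 kJ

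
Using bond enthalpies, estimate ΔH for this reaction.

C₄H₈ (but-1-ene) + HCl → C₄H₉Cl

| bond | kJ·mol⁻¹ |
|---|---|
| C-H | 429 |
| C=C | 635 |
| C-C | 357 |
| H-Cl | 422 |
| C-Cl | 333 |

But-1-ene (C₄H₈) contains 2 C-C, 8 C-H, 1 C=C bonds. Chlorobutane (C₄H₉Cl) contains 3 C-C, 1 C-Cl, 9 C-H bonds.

ΔH ≈ −62 kJ

Bonds broken (reactants):
  C-C: 2 × 357 = 714
  C-H: 8 × 429 = 3432
  C=C: 1 × 635 = 635
  H-Cl: 1 × 422 = 422
  Σ(broken) = 5203 kJ
Bonds formed (products):
  C-C: 3 × 357 = 1071
  C-Cl: 1 × 333 = 333
  C-H: 9 × 429 = 3861
  Σ(formed) = 5265 kJ
ΔH = Σ(broken) − Σ(formed) = 5203 − 5265 = −62 kJ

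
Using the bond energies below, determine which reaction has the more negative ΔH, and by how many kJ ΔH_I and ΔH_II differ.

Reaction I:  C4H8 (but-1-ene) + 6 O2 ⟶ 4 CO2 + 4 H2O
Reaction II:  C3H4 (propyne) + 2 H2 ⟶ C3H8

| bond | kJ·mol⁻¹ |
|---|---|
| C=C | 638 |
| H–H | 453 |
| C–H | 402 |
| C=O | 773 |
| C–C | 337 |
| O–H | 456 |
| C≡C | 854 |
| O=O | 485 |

Reaction I, by 2209 kJ

Reaction I:
  Bonds broken (reactants):
    C–C: 2 × 337 = 674
    C–H: 8 × 402 = 3216
    C=C: 1 × 638 = 638
    O=O: 6 × 485 = 2910
    Σ(broken) = 7438 kJ
  Bonds formed (products):
    C=O: 8 × 773 = 6184
    O–H: 8 × 456 = 3648
    Σ(formed) = 9832 kJ
  ΔH_I = 7438 − 9832 = −2394 kJ
Reaction II:
  Bonds broken (reactants):
    C≡C: 1 × 854 = 854
    C–C: 1 × 337 = 337
    C–H: 4 × 402 = 1608
    H–H: 2 × 453 = 906
    Σ(broken) = 3705 kJ
  Bonds formed (products):
    C–C: 2 × 337 = 674
    C–H: 8 × 402 = 3216
    Σ(formed) = 3890 kJ
  ΔH_II = 3705 − 3890 = −185 kJ
ΔH_I − ΔH_II = −2209 kJ, so reaction I has the more negative ΔH; |ΔH_I − ΔH_II| = 2209 kJ.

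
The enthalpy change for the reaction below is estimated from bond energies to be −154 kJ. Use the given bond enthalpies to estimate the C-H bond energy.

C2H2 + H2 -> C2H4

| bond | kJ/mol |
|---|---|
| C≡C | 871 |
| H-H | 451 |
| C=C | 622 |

D(C-H) ≈ 427 kJ/mol

Let D be the C-H bond energy.
Σ(broken) = 1×871 + 2×D + 1×451 = 1322 + 2D
Σ(formed) = 4×D + 1×622 = 622 + 4D
ΔH = Σ(broken) − Σ(formed) = (1322 + 2D) − (622 + 4D) = +700 − 2D
Setting this equal to −154 kJ gives 2D = 854, so D = 427 kJ/mol.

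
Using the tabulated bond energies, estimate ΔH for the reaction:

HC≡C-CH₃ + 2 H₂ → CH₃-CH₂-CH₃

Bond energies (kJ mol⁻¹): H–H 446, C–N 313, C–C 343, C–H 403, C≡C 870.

Bonds broken (reactants):
  C≡C: 1 × 870 = 870
  C–C: 1 × 343 = 343
  C–H: 4 × 403 = 1612
  H–H: 2 × 446 = 892
  Σ(broken) = 3717 kJ
Bonds formed (products):
  C–C: 2 × 343 = 686
  C–H: 8 × 403 = 3224
  Σ(formed) = 3910 kJ
ΔH = Σ(broken) − Σ(formed) = 3717 − 3910 = −193 kJ

ΔH ≈ −193 kJ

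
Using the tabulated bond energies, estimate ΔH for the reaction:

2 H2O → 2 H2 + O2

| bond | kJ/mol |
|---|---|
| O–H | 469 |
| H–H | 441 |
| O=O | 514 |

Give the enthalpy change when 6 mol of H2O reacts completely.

Bonds broken (reactants):
  O–H: 4 × 469 = 1876
  Σ(broken) = 1876 kJ
Bonds formed (products):
  H–H: 2 × 441 = 882
  O=O: 1 × 514 = 514
  Σ(formed) = 1396 kJ
ΔH = Σ(broken) − Σ(formed) = 1876 − 1396 = +480 kJ
For 3× the reaction as written: 3 × (+480) = +1440 kJ

ΔH = +1440 kJ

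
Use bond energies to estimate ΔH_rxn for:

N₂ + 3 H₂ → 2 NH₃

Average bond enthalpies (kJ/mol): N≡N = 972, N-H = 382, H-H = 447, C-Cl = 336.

Bonds broken (reactants):
  H-H: 3 × 447 = 1341
  N≡N: 1 × 972 = 972
  Σ(broken) = 2313 kJ
Bonds formed (products):
  N-H: 6 × 382 = 2292
  Σ(formed) = 2292 kJ
ΔH = Σ(broken) − Σ(formed) = 2313 − 2292 = +21 kJ

ΔH ≈ +21 kJ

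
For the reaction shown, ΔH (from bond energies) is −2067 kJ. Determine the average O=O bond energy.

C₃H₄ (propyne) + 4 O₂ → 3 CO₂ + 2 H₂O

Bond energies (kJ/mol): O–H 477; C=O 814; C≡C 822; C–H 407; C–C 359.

D(O=O) ≈ 479 kJ/mol

Let D be the O=O bond energy.
Σ(broken) = 1×822 + 1×359 + 4×407 + 4×D = 2809 + 4D
Σ(formed) = 6×814 + 4×477 = 6792
ΔH = Σ(broken) − Σ(formed) = (2809 + 4D) − (6792) = −3983 + 4D
Setting this equal to −2067 kJ gives 4D = 1916, so D = 479 kJ/mol.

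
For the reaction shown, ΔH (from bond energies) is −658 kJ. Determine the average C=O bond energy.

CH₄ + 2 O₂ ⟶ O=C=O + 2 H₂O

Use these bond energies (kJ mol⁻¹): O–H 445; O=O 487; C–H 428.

D(C=O) ≈ 782 kJ/mol

Let D be the C=O bond energy.
Σ(broken) = 4×428 + 2×487 = 2686
Σ(formed) = 2×D + 4×445 = 1780 + 2D
ΔH = Σ(broken) − Σ(formed) = (2686) − (1780 + 2D) = +906 − 2D
Setting this equal to −658 kJ gives 2D = 1564, so D = 782 kJ/mol.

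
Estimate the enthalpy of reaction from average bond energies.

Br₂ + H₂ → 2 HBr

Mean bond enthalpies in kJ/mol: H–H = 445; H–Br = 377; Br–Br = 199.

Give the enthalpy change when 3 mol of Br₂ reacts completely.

Bonds broken (reactants):
  Br–Br: 1 × 199 = 199
  H–H: 1 × 445 = 445
  Σ(broken) = 644 kJ
Bonds formed (products):
  H–Br: 2 × 377 = 754
  Σ(formed) = 754 kJ
ΔH = Σ(broken) − Σ(formed) = 644 − 754 = −110 kJ
For 3× the reaction as written: 3 × (−110) = −330 kJ

ΔH = −330 kJ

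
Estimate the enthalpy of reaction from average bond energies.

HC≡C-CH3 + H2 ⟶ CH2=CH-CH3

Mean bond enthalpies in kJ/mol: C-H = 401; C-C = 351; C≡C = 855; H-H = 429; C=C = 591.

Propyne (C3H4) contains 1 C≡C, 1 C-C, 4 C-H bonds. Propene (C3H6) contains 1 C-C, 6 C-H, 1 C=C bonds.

ΔH ≈ −109 kJ

Bonds broken (reactants):
  C≡C: 1 × 855 = 855
  C-C: 1 × 351 = 351
  C-H: 4 × 401 = 1604
  H-H: 1 × 429 = 429
  Σ(broken) = 3239 kJ
Bonds formed (products):
  C-C: 1 × 351 = 351
  C-H: 6 × 401 = 2406
  C=C: 1 × 591 = 591
  Σ(formed) = 3348 kJ
ΔH = Σ(broken) − Σ(formed) = 3239 − 3348 = −109 kJ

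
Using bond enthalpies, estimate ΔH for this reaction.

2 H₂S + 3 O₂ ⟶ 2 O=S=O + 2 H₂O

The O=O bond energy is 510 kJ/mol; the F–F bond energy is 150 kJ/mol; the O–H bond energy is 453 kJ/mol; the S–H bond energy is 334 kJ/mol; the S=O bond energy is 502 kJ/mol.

Bonds broken (reactants):
  O=O: 3 × 510 = 1530
  S–H: 4 × 334 = 1336
  Σ(broken) = 2866 kJ
Bonds formed (products):
  O–H: 4 × 453 = 1812
  S=O: 4 × 502 = 2008
  Σ(formed) = 3820 kJ
ΔH = Σ(broken) − Σ(formed) = 2866 − 3820 = −954 kJ

ΔH ≈ −954 kJ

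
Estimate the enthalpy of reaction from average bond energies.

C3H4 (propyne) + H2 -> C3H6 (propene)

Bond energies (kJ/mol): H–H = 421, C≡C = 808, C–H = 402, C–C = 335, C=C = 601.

ΔH ≈ −176 kJ

Bonds broken (reactants):
  C≡C: 1 × 808 = 808
  C–C: 1 × 335 = 335
  C–H: 4 × 402 = 1608
  H–H: 1 × 421 = 421
  Σ(broken) = 3172 kJ
Bonds formed (products):
  C–C: 1 × 335 = 335
  C–H: 6 × 402 = 2412
  C=C: 1 × 601 = 601
  Σ(formed) = 3348 kJ
ΔH = Σ(broken) − Σ(formed) = 3172 − 3348 = −176 kJ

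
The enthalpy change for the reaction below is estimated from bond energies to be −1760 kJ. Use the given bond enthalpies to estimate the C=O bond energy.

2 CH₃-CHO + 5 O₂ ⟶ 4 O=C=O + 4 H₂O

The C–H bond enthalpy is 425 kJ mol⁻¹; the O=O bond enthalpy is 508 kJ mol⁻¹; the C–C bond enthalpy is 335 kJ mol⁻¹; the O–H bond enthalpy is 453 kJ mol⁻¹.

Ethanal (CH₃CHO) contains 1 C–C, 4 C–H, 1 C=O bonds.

Let D be the C=O bond energy.
Σ(broken) = 2×335 + 8×425 + 2×D + 5×508 = 6610 + 2D
Σ(formed) = 8×D + 8×453 = 3624 + 8D
ΔH = Σ(broken) − Σ(formed) = (6610 + 2D) − (3624 + 8D) = +2986 − 6D
Setting this equal to −1760 kJ gives 6D = 4746, so D = 791 kJ/mol.

D(C=O) ≈ 791 kJ/mol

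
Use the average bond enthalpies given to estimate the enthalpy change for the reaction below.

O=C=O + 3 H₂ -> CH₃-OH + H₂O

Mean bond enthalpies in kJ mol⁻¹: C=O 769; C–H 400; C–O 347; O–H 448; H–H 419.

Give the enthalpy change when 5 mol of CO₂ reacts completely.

ΔH = −480 kJ

Bonds broken (reactants):
  C=O: 2 × 769 = 1538
  H–H: 3 × 419 = 1257
  Σ(broken) = 2795 kJ
Bonds formed (products):
  C–H: 3 × 400 = 1200
  C–O: 1 × 347 = 347
  O–H: 3 × 448 = 1344
  Σ(formed) = 2891 kJ
ΔH = Σ(broken) − Σ(formed) = 2795 − 2891 = −96 kJ
For 5× the reaction as written: 5 × (−96) = −480 kJ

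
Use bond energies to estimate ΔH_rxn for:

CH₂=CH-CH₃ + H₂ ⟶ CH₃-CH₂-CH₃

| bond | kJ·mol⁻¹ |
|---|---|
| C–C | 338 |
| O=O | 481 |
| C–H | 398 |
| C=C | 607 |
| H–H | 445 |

Bonds broken (reactants):
  C–C: 1 × 338 = 338
  C–H: 6 × 398 = 2388
  C=C: 1 × 607 = 607
  H–H: 1 × 445 = 445
  Σ(broken) = 3778 kJ
Bonds formed (products):
  C–C: 2 × 338 = 676
  C–H: 8 × 398 = 3184
  Σ(formed) = 3860 kJ
ΔH = Σ(broken) − Σ(formed) = 3778 − 3860 = −82 kJ

ΔH ≈ −82 kJ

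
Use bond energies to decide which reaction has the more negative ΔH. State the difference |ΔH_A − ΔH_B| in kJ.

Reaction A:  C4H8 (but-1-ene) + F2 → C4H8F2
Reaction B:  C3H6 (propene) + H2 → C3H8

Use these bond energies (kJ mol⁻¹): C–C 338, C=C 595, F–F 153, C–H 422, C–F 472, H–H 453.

Reaction A:
  Bonds broken (reactants):
    C–C: 2 × 338 = 676
    C–H: 8 × 422 = 3376
    C=C: 1 × 595 = 595
    F–F: 1 × 153 = 153
    Σ(broken) = 4800 kJ
  Bonds formed (products):
    C–C: 3 × 338 = 1014
    C–F: 2 × 472 = 944
    C–H: 8 × 422 = 3376
    Σ(formed) = 5334 kJ
  ΔH_A = 4800 − 5334 = −534 kJ
Reaction B:
  Bonds broken (reactants):
    C–C: 1 × 338 = 338
    C–H: 6 × 422 = 2532
    C=C: 1 × 595 = 595
    H–H: 1 × 453 = 453
    Σ(broken) = 3918 kJ
  Bonds formed (products):
    C–C: 2 × 338 = 676
    C–H: 8 × 422 = 3376
    Σ(formed) = 4052 kJ
  ΔH_B = 3918 − 4052 = −134 kJ
ΔH_A − ΔH_B = −400 kJ, so reaction A has the more negative ΔH; |ΔH_A − ΔH_B| = 400 kJ.

Reaction A, by 400 kJ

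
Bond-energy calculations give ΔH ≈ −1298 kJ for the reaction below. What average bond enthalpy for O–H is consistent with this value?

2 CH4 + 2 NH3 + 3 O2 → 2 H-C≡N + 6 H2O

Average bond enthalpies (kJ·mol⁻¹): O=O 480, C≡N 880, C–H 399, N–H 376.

Let D be the O–H bond energy.
Σ(broken) = 8×399 + 6×376 + 3×480 = 6888
Σ(formed) = 2×880 + 2×399 + 12×D = 2558 + 12D
ΔH = Σ(broken) − Σ(formed) = (6888) − (2558 + 12D) = +4330 − 12D
Setting this equal to −1298 kJ gives 12D = 5628, so D = 469 kJ/mol.

D(O–H) ≈ 469 kJ/mol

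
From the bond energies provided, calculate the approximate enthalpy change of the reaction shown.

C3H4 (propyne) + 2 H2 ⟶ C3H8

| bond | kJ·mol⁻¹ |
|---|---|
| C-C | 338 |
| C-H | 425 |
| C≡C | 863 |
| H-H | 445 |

Bonds broken (reactants):
  C≡C: 1 × 863 = 863
  C-C: 1 × 338 = 338
  C-H: 4 × 425 = 1700
  H-H: 2 × 445 = 890
  Σ(broken) = 3791 kJ
Bonds formed (products):
  C-C: 2 × 338 = 676
  C-H: 8 × 425 = 3400
  Σ(formed) = 4076 kJ
ΔH = Σ(broken) − Σ(formed) = 3791 − 4076 = −285 kJ

ΔH ≈ −285 kJ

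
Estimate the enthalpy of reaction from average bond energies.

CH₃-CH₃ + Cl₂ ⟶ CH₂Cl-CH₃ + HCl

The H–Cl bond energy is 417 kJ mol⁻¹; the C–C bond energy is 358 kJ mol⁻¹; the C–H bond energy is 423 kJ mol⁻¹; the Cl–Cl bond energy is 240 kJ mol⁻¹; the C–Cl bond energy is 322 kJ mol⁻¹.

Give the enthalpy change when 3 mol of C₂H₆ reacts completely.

Bonds broken (reactants):
  C–C: 1 × 358 = 358
  C–H: 6 × 423 = 2538
  Cl–Cl: 1 × 240 = 240
  Σ(broken) = 3136 kJ
Bonds formed (products):
  C–C: 1 × 358 = 358
  C–Cl: 1 × 322 = 322
  C–H: 5 × 423 = 2115
  H–Cl: 1 × 417 = 417
  Σ(formed) = 3212 kJ
ΔH = Σ(broken) − Σ(formed) = 3136 − 3212 = −76 kJ
For 3× the reaction as written: 3 × (−76) = −228 kJ

ΔH = −228 kJ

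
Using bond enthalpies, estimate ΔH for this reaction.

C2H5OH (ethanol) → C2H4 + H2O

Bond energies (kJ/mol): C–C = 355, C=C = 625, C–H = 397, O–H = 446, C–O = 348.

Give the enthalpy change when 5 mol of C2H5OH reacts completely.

ΔH = +145 kJ

Bonds broken (reactants):
  C–C: 1 × 355 = 355
  C–H: 5 × 397 = 1985
  C–O: 1 × 348 = 348
  O–H: 1 × 446 = 446
  Σ(broken) = 3134 kJ
Bonds formed (products):
  C–H: 4 × 397 = 1588
  C=C: 1 × 625 = 625
  O–H: 2 × 446 = 892
  Σ(formed) = 3105 kJ
ΔH = Σ(broken) − Σ(formed) = 3134 − 3105 = +29 kJ
For 5× the reaction as written: 5 × (+29) = +145 kJ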